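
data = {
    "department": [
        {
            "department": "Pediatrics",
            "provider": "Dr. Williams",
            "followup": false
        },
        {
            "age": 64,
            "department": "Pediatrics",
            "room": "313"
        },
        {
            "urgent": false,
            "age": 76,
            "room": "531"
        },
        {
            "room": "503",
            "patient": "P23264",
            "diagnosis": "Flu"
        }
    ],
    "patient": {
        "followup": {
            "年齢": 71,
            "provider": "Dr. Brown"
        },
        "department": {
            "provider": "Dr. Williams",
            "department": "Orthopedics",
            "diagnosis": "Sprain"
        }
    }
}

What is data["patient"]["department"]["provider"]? "Dr. Williams"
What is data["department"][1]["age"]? 64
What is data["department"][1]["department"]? "Pediatrics"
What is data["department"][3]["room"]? "503"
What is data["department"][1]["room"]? "313"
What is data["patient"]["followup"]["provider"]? "Dr. Brown"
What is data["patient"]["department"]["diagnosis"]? "Sprain"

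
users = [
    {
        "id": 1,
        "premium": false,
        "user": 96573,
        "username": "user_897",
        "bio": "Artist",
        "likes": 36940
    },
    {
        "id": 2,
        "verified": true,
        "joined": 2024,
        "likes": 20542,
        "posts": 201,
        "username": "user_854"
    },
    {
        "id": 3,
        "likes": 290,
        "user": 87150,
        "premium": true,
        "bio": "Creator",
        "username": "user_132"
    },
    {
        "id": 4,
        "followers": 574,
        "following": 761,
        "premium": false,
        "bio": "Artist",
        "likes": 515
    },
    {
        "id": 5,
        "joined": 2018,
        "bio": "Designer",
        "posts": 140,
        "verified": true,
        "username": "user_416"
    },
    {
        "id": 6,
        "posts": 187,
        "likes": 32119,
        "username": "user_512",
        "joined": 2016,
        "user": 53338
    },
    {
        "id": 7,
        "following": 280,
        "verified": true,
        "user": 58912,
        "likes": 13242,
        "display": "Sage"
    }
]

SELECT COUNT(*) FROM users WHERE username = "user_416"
1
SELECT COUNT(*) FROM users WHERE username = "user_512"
1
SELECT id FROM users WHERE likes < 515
[3]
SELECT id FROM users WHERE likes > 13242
[1, 2, 6]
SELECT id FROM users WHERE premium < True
[1, 4]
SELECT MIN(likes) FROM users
290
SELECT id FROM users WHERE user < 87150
[6, 7]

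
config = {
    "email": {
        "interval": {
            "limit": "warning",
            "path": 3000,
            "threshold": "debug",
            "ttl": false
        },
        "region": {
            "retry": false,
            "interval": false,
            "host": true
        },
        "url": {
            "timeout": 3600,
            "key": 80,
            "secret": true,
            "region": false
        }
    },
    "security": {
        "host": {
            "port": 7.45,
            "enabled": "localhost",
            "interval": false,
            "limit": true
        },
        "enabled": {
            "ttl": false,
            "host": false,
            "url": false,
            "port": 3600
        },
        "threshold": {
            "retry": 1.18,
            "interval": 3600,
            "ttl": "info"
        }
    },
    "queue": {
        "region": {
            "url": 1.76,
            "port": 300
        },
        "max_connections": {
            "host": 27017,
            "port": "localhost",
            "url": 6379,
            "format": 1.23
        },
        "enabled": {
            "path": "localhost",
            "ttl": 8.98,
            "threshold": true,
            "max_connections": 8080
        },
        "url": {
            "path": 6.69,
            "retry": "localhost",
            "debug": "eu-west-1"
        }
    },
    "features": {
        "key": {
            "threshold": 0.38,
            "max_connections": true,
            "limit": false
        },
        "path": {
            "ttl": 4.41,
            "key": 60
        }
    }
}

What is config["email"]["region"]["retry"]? False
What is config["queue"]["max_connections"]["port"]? "localhost"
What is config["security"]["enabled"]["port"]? 3600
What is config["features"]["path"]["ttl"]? 4.41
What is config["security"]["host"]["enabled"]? "localhost"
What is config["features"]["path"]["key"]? 60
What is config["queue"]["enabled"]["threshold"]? True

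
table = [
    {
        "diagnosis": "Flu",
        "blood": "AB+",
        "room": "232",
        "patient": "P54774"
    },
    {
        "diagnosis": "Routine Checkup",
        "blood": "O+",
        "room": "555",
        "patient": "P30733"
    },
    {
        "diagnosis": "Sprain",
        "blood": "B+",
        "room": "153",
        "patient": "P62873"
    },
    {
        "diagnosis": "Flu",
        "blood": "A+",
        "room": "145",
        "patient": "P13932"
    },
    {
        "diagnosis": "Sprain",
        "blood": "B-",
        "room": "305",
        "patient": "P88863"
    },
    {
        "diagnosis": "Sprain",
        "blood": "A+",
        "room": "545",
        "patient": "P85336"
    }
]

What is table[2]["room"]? "153"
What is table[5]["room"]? "545"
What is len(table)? 6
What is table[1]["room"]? "555"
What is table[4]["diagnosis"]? "Sprain"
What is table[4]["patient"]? "P88863"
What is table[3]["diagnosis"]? "Flu"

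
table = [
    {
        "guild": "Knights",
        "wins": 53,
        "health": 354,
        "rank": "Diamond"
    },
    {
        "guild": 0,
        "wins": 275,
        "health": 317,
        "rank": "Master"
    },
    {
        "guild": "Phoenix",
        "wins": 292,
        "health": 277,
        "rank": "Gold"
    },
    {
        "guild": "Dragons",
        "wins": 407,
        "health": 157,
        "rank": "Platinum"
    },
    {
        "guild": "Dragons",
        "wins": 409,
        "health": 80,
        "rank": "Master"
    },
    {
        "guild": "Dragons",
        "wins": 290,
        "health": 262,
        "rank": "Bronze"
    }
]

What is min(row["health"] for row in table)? 80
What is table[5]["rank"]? "Bronze"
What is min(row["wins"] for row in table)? 53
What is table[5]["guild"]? "Dragons"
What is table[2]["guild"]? "Phoenix"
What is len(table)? 6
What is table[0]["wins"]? 53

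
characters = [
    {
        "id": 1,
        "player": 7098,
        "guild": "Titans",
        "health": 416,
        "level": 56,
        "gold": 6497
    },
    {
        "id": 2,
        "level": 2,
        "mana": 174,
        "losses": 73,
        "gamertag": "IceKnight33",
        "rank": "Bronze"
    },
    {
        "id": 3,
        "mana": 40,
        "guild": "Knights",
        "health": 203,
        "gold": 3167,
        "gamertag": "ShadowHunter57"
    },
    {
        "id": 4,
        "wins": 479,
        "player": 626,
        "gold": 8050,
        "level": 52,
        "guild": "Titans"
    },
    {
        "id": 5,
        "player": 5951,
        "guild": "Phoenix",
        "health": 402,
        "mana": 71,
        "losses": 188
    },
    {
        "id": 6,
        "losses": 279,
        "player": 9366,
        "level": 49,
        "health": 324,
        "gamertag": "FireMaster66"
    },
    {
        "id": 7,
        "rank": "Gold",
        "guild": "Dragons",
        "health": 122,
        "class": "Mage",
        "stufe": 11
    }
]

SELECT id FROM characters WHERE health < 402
[3, 6, 7]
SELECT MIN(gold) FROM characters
3167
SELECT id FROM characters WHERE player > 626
[1, 5, 6]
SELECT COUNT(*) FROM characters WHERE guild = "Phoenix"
1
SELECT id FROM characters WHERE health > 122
[1, 3, 5, 6]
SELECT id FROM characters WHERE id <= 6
[1, 2, 3, 4, 5, 6]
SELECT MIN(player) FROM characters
626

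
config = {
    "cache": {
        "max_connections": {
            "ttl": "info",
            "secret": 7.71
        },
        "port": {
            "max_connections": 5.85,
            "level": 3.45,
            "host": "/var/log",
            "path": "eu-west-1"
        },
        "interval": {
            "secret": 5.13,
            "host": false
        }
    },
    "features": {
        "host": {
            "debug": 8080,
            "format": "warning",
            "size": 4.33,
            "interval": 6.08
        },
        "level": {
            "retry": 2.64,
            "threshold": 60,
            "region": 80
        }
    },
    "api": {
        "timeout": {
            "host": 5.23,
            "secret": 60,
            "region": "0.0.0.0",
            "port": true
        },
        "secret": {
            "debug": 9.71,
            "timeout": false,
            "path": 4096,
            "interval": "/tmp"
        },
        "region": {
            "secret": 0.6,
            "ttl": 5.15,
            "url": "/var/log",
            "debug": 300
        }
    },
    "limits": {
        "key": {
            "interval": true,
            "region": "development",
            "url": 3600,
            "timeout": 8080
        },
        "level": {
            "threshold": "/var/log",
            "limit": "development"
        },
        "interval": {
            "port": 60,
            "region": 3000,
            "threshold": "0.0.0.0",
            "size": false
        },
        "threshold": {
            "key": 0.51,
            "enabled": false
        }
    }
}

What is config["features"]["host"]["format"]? "warning"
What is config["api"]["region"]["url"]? "/var/log"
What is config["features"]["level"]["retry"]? 2.64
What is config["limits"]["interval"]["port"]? 60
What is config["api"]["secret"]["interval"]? "/tmp"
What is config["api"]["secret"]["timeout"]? False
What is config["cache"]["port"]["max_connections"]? 5.85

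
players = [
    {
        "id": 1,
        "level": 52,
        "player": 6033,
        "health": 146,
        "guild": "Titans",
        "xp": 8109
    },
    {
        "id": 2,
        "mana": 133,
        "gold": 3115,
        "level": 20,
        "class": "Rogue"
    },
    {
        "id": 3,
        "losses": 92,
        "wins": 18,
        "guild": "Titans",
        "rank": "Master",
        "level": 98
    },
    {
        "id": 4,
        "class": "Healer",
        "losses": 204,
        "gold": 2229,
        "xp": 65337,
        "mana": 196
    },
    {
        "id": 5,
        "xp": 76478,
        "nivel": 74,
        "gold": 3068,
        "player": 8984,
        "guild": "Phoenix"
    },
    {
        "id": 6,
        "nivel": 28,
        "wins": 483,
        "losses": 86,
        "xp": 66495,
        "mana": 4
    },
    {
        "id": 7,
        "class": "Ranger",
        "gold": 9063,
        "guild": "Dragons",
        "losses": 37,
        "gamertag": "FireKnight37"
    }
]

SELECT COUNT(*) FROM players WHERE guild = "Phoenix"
1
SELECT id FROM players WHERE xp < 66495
[1, 4]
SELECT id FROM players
[1, 2, 3, 4, 5, 6, 7]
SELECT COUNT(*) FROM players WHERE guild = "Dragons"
1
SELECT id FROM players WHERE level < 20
[]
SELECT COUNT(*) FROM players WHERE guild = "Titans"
2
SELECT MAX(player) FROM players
8984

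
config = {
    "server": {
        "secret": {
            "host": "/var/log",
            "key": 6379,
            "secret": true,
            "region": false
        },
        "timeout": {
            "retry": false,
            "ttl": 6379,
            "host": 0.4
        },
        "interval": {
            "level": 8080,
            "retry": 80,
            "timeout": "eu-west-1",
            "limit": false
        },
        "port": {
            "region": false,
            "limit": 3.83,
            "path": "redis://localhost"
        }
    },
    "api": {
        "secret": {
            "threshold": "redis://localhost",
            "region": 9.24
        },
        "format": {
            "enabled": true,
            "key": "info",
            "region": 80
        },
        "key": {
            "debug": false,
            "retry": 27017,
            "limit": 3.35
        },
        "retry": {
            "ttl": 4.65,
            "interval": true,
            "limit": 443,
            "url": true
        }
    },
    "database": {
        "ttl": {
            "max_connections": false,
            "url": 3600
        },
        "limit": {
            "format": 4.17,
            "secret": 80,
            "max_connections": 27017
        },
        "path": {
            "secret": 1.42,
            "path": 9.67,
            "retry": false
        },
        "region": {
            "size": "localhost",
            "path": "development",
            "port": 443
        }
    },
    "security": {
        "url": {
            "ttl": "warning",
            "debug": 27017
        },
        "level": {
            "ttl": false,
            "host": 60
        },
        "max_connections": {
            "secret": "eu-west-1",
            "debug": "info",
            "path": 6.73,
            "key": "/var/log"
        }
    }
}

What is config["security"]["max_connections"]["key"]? "/var/log"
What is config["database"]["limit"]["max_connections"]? 27017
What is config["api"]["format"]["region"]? 80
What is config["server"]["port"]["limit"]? 3.83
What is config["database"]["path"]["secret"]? 1.42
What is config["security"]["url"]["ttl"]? "warning"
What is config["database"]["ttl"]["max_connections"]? False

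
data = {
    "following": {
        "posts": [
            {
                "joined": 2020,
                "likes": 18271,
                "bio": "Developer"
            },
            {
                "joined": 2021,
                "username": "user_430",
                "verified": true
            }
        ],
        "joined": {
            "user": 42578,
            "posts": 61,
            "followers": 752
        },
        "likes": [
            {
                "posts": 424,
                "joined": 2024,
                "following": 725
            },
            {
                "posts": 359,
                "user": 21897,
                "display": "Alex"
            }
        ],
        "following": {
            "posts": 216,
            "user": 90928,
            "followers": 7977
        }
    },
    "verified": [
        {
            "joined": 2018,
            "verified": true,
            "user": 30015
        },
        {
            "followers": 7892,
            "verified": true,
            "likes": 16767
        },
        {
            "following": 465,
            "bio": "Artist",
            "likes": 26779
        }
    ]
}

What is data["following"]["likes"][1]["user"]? 21897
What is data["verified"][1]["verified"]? True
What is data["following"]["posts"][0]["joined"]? 2020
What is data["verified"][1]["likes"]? 16767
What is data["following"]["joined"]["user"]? 42578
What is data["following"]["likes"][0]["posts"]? 424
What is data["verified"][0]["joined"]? 2018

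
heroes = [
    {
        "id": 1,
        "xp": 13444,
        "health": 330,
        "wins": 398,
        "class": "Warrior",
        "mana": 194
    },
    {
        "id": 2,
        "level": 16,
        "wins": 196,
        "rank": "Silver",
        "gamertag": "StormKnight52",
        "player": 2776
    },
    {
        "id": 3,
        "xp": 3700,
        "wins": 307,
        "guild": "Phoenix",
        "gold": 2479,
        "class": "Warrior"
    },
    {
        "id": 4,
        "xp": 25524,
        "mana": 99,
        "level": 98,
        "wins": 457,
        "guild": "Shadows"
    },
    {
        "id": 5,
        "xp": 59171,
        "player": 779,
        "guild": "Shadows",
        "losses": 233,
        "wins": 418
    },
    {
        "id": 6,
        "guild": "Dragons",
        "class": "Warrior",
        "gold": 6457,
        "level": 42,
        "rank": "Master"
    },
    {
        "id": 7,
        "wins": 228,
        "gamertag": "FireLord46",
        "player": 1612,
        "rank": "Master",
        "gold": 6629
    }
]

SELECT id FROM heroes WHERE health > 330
[]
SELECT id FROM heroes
[1, 2, 3, 4, 5, 6, 7]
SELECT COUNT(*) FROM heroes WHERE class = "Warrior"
3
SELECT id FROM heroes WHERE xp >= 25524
[4, 5]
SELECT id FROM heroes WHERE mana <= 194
[1, 4]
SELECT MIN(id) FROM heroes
1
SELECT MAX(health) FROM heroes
330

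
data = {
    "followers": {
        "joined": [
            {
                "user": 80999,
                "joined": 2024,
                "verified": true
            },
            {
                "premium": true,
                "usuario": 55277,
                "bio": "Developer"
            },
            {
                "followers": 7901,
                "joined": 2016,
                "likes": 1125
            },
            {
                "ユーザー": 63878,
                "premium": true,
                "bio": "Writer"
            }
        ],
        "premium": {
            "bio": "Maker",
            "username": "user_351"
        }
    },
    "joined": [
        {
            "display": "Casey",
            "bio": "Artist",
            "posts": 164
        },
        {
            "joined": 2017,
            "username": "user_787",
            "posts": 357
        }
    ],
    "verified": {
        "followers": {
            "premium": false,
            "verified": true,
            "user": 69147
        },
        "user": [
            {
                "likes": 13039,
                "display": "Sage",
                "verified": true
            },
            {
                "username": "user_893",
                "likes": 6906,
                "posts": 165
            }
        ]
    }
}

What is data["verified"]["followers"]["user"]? 69147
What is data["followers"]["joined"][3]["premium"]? True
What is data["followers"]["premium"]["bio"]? "Maker"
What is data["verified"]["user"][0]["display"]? "Sage"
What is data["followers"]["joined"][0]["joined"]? 2024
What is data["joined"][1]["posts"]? 357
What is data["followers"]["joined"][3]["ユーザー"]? 63878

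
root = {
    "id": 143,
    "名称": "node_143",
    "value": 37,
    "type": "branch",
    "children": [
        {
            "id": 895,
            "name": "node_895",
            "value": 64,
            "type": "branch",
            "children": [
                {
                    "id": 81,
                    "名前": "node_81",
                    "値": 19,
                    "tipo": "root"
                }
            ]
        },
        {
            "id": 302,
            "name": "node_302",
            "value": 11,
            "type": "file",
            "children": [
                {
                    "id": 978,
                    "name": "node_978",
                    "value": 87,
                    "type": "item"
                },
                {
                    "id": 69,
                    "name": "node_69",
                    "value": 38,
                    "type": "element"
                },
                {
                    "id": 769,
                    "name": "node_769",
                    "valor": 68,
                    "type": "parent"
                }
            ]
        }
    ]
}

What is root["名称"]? "node_143"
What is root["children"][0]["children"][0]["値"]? 19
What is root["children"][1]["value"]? 11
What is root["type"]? "branch"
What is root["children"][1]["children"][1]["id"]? 69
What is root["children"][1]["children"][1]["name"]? "node_69"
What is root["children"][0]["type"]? "branch"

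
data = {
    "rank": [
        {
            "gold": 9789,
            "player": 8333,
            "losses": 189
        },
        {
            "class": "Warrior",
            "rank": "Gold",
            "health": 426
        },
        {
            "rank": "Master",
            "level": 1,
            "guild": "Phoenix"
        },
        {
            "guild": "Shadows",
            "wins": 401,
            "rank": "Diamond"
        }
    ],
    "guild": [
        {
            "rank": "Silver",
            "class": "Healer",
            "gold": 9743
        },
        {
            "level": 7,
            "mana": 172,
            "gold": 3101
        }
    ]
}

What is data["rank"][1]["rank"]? "Gold"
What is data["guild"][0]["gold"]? 9743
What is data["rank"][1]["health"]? 426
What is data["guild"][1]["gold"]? 3101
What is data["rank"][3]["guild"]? "Shadows"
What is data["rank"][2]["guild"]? "Phoenix"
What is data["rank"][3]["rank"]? "Diamond"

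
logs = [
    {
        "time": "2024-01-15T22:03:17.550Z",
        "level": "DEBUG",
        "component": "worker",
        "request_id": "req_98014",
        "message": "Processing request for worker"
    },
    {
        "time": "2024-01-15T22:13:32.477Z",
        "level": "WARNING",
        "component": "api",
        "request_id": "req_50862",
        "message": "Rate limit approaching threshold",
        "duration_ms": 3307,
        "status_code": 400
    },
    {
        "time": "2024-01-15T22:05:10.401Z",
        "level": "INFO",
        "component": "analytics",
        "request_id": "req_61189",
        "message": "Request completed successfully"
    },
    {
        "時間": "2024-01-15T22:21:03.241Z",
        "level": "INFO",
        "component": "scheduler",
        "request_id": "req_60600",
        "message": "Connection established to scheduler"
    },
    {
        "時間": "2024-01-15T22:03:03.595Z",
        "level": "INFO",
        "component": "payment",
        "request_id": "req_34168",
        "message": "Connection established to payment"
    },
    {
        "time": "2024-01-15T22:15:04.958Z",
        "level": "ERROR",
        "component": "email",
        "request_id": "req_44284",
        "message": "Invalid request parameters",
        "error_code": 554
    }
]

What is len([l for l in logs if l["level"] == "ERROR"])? 1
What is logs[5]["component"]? "email"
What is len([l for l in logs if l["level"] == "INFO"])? 3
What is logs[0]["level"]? "DEBUG"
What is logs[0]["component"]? "worker"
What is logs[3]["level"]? "INFO"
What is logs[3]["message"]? "Connection established to scheduler"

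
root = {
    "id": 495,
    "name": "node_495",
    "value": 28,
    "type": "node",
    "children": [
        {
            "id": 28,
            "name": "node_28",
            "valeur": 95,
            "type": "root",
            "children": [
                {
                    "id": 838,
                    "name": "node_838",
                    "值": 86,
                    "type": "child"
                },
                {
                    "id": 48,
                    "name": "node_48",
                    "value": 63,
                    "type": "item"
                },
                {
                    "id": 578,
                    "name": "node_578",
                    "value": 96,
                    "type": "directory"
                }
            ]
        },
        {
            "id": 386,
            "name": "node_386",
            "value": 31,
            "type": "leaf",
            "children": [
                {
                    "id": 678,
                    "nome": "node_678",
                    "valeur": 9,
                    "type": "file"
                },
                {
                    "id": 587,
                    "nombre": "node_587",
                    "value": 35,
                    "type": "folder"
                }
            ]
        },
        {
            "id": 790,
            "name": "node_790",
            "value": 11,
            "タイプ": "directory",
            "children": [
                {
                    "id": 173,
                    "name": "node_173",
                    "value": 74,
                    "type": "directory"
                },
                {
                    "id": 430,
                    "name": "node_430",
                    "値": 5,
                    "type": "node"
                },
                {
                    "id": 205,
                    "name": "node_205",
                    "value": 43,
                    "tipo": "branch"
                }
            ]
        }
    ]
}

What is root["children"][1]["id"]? 386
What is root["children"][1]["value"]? 31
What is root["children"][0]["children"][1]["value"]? 63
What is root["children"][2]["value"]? 11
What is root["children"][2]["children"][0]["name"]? "node_173"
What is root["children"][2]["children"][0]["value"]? 74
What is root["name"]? "node_495"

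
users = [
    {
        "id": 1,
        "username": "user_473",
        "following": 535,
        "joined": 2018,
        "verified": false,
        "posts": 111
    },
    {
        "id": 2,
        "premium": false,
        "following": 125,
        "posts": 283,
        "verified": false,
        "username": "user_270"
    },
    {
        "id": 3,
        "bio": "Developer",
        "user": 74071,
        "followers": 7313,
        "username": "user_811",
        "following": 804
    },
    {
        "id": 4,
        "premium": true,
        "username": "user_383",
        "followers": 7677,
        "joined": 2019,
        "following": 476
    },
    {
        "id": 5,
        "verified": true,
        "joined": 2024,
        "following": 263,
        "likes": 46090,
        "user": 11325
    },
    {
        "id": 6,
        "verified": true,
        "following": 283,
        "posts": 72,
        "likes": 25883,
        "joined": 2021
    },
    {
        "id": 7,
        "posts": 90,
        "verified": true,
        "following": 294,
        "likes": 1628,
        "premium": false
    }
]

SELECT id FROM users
[1, 2, 3, 4, 5, 6, 7]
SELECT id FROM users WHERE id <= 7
[1, 2, 3, 4, 5, 6, 7]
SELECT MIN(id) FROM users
1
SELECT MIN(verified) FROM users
False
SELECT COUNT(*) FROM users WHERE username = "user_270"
1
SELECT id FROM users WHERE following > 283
[1, 3, 4, 7]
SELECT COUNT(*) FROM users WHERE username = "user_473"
1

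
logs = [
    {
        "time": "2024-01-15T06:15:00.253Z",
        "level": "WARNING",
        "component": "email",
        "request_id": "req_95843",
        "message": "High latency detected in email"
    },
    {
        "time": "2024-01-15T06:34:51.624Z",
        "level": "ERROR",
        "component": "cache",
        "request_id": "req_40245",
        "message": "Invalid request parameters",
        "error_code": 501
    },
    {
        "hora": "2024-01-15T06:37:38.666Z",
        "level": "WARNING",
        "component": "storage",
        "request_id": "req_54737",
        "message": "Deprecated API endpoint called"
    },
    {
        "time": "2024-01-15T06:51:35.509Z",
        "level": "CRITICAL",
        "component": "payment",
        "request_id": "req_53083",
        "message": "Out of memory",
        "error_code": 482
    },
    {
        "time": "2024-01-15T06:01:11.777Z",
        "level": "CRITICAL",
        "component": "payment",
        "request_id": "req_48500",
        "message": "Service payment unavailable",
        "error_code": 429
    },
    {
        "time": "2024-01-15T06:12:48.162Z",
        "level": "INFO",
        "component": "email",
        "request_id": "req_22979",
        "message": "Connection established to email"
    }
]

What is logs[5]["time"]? "2024-01-15T06:12:48.162Z"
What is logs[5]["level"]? "INFO"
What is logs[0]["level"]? "WARNING"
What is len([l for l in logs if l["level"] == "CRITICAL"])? 2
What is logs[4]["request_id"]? "req_48500"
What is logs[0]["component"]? "email"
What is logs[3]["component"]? "payment"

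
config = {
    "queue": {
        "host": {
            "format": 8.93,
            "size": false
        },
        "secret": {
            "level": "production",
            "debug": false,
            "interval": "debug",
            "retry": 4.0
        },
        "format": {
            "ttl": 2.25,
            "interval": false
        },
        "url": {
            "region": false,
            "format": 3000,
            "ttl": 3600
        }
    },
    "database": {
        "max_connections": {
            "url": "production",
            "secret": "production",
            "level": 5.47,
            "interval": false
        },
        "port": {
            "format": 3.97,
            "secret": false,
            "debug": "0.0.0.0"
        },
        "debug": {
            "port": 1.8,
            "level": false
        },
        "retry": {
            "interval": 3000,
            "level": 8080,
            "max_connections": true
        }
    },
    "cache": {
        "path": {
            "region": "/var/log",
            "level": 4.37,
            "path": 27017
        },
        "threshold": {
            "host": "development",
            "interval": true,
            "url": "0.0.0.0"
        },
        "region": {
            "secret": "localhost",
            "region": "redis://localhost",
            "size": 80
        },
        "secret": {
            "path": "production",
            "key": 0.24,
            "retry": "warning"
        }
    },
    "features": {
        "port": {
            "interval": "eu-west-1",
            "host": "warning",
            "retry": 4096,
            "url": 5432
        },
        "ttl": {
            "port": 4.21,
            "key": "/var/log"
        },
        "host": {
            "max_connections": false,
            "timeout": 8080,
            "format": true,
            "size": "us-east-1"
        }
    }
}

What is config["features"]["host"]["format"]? True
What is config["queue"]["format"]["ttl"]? 2.25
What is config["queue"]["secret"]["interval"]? "debug"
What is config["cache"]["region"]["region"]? "redis://localhost"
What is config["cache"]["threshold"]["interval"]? True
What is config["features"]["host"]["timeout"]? 8080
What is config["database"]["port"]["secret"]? False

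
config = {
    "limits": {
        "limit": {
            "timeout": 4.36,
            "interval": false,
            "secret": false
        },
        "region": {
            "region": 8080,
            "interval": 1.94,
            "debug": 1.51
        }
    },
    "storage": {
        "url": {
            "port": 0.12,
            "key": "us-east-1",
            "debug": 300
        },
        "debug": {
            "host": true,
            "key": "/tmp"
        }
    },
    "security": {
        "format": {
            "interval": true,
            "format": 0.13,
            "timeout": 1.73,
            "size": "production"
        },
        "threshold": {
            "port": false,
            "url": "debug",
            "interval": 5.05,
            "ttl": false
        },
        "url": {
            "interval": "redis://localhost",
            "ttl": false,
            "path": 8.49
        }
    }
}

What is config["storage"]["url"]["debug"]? 300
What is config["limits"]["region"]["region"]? 8080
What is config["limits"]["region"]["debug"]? 1.51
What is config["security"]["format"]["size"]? "production"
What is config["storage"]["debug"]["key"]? "/tmp"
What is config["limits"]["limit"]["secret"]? False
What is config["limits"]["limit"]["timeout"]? 4.36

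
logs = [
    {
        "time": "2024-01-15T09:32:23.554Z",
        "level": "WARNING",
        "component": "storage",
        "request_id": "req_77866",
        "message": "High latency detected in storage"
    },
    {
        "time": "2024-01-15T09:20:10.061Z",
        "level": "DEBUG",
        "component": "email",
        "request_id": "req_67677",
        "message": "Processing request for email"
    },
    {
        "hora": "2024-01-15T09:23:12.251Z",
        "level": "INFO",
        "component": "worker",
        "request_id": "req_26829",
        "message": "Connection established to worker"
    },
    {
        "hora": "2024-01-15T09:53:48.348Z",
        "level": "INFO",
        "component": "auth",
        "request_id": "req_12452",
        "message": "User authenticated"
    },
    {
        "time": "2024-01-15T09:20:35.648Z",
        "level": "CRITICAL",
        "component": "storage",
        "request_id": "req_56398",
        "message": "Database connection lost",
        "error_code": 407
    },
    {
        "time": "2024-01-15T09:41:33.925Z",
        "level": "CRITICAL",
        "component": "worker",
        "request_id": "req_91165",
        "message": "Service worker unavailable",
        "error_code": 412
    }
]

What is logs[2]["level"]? "INFO"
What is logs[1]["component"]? "email"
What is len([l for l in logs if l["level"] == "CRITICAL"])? 2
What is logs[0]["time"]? "2024-01-15T09:32:23.554Z"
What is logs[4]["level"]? "CRITICAL"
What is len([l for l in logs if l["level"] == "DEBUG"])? 1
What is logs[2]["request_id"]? "req_26829"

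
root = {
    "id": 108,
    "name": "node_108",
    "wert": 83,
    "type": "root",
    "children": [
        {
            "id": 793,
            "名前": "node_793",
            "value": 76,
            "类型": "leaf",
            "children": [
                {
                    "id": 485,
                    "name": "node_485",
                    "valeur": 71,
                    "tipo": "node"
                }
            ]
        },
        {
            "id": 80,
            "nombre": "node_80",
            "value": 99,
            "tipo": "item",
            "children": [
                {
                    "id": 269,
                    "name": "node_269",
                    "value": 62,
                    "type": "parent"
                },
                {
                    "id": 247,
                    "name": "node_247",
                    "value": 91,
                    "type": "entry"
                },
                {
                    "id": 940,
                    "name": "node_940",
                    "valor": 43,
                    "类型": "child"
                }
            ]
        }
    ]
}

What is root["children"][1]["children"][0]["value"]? 62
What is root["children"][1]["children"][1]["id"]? 247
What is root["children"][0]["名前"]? "node_793"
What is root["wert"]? 83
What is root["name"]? "node_108"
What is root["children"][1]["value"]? 99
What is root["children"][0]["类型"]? "leaf"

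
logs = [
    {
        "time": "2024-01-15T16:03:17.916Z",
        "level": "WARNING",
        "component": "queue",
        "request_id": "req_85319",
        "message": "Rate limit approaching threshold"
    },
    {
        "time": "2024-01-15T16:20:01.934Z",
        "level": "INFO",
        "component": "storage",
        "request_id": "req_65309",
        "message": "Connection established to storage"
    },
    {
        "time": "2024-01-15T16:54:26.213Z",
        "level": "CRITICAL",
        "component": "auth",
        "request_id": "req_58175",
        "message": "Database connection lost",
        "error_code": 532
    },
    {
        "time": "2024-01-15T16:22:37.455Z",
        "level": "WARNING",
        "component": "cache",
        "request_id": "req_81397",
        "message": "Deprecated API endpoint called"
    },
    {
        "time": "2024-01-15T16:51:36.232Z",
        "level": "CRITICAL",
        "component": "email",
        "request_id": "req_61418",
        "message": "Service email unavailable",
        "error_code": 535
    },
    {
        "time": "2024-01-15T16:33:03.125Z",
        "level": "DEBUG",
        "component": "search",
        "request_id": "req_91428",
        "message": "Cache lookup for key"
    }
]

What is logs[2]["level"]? "CRITICAL"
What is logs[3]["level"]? "WARNING"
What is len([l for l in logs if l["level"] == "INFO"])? 1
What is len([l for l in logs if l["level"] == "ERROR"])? 0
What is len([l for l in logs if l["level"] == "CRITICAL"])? 2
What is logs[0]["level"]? "WARNING"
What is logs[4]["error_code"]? 535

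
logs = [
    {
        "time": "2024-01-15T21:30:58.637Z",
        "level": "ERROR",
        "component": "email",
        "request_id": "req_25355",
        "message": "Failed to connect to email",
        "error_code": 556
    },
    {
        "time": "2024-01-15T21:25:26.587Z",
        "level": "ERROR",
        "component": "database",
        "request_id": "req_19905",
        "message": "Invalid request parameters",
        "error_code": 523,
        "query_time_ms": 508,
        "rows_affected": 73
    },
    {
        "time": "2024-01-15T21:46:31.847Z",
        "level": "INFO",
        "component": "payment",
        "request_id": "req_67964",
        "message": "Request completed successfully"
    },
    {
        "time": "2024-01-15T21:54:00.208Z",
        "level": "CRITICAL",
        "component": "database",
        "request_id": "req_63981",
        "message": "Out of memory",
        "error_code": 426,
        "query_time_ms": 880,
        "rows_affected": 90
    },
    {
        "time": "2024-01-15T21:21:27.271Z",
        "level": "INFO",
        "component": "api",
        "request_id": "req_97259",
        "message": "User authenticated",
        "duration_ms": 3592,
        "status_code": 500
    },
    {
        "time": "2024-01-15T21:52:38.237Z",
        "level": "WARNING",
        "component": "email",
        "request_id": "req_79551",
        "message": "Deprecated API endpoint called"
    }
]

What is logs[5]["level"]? "WARNING"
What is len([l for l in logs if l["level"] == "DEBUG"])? 0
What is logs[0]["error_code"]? 556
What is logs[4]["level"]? "INFO"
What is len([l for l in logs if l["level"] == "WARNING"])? 1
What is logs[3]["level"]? "CRITICAL"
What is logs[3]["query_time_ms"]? 880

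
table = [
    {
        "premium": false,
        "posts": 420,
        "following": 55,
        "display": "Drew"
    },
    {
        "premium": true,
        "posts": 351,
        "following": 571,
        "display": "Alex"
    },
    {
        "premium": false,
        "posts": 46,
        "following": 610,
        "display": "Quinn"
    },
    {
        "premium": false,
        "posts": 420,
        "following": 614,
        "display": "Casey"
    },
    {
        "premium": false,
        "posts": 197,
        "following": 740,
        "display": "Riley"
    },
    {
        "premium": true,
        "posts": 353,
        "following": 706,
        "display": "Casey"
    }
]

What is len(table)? 6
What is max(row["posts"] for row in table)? 420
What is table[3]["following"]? 614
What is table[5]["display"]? "Casey"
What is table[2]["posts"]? 46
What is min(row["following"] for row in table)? 55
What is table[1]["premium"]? True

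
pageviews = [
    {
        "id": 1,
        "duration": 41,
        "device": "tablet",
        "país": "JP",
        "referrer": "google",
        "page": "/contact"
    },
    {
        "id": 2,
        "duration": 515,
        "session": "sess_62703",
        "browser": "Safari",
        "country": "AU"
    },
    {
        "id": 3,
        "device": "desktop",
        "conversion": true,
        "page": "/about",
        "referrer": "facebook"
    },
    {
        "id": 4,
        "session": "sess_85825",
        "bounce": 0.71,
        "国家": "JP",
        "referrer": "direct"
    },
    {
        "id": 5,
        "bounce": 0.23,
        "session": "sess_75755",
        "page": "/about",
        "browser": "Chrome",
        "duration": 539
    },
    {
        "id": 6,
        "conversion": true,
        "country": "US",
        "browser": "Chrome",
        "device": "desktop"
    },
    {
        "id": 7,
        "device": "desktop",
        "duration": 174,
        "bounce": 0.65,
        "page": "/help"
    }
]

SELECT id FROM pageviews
[1, 2, 3, 4, 5, 6, 7]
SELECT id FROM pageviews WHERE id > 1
[2, 3, 4, 5, 6, 7]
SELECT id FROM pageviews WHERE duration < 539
[1, 2, 7]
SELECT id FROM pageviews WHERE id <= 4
[1, 2, 3, 4]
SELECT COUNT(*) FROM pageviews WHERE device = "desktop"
3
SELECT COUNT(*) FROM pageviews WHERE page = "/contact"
1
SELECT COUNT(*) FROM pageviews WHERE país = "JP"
1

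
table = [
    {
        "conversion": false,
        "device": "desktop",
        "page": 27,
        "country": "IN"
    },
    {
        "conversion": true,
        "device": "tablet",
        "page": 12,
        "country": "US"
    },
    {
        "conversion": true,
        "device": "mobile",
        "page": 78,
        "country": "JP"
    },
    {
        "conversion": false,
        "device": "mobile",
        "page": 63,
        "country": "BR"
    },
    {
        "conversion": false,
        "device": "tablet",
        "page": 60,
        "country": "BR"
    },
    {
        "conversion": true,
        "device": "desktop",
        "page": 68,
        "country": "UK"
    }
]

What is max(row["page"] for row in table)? 78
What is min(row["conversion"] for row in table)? False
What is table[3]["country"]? "BR"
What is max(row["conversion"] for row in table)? True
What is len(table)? 6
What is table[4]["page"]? 60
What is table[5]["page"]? 68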